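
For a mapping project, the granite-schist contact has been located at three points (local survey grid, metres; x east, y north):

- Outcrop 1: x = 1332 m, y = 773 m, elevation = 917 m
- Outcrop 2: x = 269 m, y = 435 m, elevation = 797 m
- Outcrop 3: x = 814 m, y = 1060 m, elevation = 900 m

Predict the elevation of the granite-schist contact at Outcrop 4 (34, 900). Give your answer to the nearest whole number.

820 m

Let the plane be z = a·x + b·y + c.
Outcrop 2−Outcrop 1: −1063a − 338b = −120;  Outcrop 3−Outcrop 1: −518a + 287b = −17.
Solving gives a = 0.08369, b = 0.09182.
Then c = 917 − a·1332 − b·773 = 734.54.
At (34, 900): z = 2.8 + 82.6 + 734.54 = 820.0 m.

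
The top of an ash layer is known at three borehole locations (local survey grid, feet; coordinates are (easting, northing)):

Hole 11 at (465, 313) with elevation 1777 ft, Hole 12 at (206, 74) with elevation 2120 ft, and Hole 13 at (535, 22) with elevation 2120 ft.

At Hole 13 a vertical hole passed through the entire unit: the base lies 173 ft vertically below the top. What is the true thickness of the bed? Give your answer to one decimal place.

108.6 ft

Two edge vectors: Hole 11→Hole 12 = (-259, -239, 343), Hole 11→Hole 13 = (70, -291, 343).
Normal n = (Hole 11→Hole 12) × (Hole 11→Hole 13) = (17836, 112847, 92099).
So ∂z/∂E = −n_x/n_z = −0.19366 and ∂z/∂N = −n_y/n_z = −1.22528.
|∇z| = √(a²+b²) = 1.24049, so dip δ = arctan(1.24049) = 51.13°.
True thickness = vertical thickness × cos δ = 173 × cos 51.13° = 108.6 ft.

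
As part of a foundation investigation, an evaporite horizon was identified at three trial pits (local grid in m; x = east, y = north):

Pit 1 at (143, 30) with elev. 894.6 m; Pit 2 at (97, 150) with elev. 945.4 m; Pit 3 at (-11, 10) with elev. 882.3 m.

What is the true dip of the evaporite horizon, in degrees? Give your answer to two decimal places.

Let the plane be z = a·x + b·y + c.
Pit 2−Pit 1: −46a + 120b = 50.8;  Pit 3−Pit 1: −154a − 20b = −12.3.
Solving gives a = 0.02371, b = 0.43242.
Gradient magnitude |∇z| = √(a² + b²) = √(0.00056 + 0.18699) = 0.43307.
True dip = arctan(0.43307) = 23.42°, dipping toward S (azimuth ≈ 183°).

23.42°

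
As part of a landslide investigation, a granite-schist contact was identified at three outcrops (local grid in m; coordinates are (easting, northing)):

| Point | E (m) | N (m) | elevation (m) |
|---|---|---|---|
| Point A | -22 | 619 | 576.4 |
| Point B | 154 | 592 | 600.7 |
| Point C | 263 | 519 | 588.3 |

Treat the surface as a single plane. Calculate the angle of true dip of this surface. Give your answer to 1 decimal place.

28.0°

Let the plane be z = a·E + b·N + c.
Point B−Point A: 176a − 27b = 24.3;  Point C−Point A: 285a − 100b = 11.9.
Solving gives a = 0.21289, b = 0.48774.
Gradient magnitude |∇z| = √(a² + b²) = √(0.04532 + 0.23789) = 0.53218.
True dip = arctan(0.53218) = 28.0°, dipping toward SSW (azimuth ≈ 204°).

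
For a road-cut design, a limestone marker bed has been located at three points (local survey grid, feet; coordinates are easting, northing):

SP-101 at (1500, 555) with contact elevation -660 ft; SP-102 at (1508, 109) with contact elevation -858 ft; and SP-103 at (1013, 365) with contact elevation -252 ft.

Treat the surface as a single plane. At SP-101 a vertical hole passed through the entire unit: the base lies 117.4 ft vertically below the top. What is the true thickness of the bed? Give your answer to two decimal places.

79.34 ft

Let the plane be z = a·easting + b·northing + c.
SP-102−SP-101: 8a − 446b = −198;  SP-103−SP-101: −487a − 190b = 408.
Solving gives a = −1.00396, b = 0.42594.
|∇z| = √(a²+b²) = 1.09058, so dip δ = arctan(1.09058) = 47.48°.
True thickness = vertical thickness × cos δ = 117.4 × cos 47.48° = 79.34 ft.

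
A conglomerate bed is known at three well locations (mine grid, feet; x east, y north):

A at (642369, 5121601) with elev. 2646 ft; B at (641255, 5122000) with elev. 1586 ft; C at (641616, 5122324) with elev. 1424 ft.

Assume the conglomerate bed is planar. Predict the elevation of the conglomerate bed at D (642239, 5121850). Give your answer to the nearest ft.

2297 ft

Two edge vectors: A→B = (-1114, 399, -1060), A→C = (-753, 723, -1222).
Normal n = (A→B) × (A→C) = (278802, -563128, -504975).
So ∂z/∂x = −n_x/n_z = 0.55211050 and ∂z/∂y = −n_y/n_z = −1.11516016.
Intercept c from A: 2646 − 354658.67 + 5711405.37 = 5359392.70.
At (642239, 5121850): z = 354586.9 − 5711683.0 + 5359392.70 = 2296.6 ft.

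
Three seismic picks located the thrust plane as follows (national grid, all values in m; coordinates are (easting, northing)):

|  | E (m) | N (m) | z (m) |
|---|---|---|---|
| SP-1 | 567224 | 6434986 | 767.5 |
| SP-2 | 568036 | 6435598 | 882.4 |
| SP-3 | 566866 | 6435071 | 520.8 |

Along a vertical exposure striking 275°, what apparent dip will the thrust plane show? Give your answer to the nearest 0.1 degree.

Let the plane be z = a·E + b·N + c.
SP-2−SP-1: 812a + 612b = 114.9;  SP-3−SP-1: −358a + 85b = −246.7.
Solving gives a = 0.55792, b = −0.55251.
Unit vector along 275° is (sin 275°, cos 275°) = (-0.9962, 0.0872).
Slope in that direction = a·(-0.9962) + b·(0.0872) = −0.60396.
Apparent dip = arctan|0.60396| = 31.1° (true dip is 38.1°, so apparent ≤ true as expected).

31.1°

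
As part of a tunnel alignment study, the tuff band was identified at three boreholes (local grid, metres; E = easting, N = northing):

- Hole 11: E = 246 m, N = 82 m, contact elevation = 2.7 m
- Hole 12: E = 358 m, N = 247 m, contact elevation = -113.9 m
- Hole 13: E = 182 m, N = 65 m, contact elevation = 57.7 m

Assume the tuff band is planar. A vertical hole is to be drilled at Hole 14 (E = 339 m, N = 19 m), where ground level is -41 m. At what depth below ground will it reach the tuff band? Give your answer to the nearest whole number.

23 m

Let the plane be z = a·E + b·N + c.
Hole 12−Hole 11: 112a + 165b = −116.6;  Hole 13−Hole 11: −64a − 17b = 55.
Solving gives a = −0.81941, b = −0.15046.
Then c = 2.7 − a·246 − b·82 = 216.61.
At (339, 19): z_contact = −277.8 − 2.9 + 216.61 = -64.0 m.
Depth below ground = -41 − (-64.0) = 23 m.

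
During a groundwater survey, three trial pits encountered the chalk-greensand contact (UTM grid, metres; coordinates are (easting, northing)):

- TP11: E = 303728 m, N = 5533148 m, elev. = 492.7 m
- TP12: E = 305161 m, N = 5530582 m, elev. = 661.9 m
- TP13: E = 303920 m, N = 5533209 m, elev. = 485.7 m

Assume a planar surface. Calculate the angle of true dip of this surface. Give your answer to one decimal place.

Let the plane be z = a·E + b·N + c.
TP12−TP11: 1433a − 2566b = 169.2;  TP13−TP11: 192a + 61b = −7.
Solving gives a = −0.01317, b = −0.07330.
Gradient magnitude |∇z| = √(a² + b²) = √(0.00017 + 0.00537) = 0.07447.
True dip = arctan(0.07447) = 4.3°, dipping toward N (azimuth ≈ 010°).

4.3°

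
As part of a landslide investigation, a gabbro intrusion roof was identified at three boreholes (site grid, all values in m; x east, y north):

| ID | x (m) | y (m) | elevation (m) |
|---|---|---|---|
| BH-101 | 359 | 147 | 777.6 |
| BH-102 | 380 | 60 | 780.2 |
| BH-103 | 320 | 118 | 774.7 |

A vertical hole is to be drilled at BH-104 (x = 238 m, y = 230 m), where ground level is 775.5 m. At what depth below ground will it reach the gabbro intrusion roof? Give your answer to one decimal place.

Let the plane be z = a·x + b·y + c.
BH-102−BH-101: 21a − 87b = 2.6;  BH-103−BH-101: −39a − 29b = −2.9.
Solving gives a = 0.08188, b = −0.01012.
Then c = 777.6 − a·359 − b·147 = 749.69.
At (238, 230): z_contact = 19.49 − 2.33 + 749.69 = 766.85 m.
Depth below ground = 775.5 − 766.85 = 8.6 m.

8.6 m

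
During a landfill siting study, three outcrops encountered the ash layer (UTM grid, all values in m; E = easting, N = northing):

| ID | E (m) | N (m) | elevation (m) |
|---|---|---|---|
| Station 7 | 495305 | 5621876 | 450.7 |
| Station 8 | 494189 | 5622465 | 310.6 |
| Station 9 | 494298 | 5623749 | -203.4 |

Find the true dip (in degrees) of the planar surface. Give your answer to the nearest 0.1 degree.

21.9°

Let the plane be z = a·E + b·N + c.
Station 8−Station 7: −1116a + 589b = −140.1;  Station 9−Station 7: −1007a + 1873b = −654.1.
Solving gives a = −0.08206, b = −0.39335.
Gradient magnitude |∇z| = √(a² + b²) = √(0.00673 + 0.15472) = 0.40181.
True dip = arctan(0.40181) = 21.9°, dipping toward NNE (azimuth ≈ 012°).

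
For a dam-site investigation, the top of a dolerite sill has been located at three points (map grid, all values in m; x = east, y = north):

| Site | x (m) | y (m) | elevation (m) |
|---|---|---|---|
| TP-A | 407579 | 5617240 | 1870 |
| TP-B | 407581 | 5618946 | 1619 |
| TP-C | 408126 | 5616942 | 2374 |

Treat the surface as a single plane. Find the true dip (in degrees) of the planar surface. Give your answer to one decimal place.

40.5°

Two edge vectors: TP-A→TP-B = (2, 1706, -251), TP-A→TP-C = (547, -298, 504).
Normal n = (TP-A→TP-B) × (TP-A→TP-C) = (785026, -138305, -933778).
So ∂z/∂x = −n_x/n_z = 0.84070 and ∂z/∂y = −n_y/n_z = −0.14811.
Gradient magnitude |∇z| = √(a² + b²) = √(0.70677 + 0.02194) = 0.85365.
True dip = arctan(0.85365) = 40.5°, dipping toward W (azimuth ≈ 280°).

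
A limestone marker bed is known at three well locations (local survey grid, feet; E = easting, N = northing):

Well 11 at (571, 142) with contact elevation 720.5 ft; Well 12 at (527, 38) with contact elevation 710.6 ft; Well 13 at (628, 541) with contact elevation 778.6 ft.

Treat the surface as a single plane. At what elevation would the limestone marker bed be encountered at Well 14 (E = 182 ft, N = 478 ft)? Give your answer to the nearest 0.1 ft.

Two edge vectors: Well 11→Well 12 = (-44, -104, -9.9), Well 11→Well 13 = (57, 399, 58.1).
Normal n = (Well 11→Well 12) × (Well 11→Well 13) = (-2092.3, 1992.1, -11628).
So ∂z/∂E = −n_x/n_z = −0.17994 and ∂z/∂N = −n_y/n_z = 0.17132.
Intercept c from Well 11: 720.5 + 102.74 − 24.33 = 798.92.
At (182, 478): z = −32.7 + 81.9 + 798.92 = 848.1 ft.

848.1 ft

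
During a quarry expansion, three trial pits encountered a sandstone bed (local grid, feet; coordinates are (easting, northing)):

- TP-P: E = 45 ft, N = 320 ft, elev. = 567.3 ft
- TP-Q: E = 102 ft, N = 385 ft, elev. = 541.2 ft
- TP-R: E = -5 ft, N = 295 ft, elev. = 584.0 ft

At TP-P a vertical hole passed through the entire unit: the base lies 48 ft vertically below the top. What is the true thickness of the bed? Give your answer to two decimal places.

45.90 ft

Let the plane be z = a·E + b·N + c.
TP-Q−TP-P: 57a + 65b = −26.1;  TP-R−TP-P: −50a − 25b = 16.7.
Solving gives a = −0.23726, b = −0.19348.
|∇z| = √(a²+b²) = 0.30615, so dip δ = arctan(0.30615) = 17.02°.
True thickness = vertical thickness × cos δ = 48 × cos 17.02° = 45.90 ft.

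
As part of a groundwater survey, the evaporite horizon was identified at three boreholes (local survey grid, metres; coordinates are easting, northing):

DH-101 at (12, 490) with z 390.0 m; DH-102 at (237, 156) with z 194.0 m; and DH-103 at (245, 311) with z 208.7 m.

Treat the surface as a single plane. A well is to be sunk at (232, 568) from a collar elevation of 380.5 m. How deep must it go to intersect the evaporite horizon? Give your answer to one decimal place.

129.6 m

Let the plane be z = a·easting + b·northing + c.
DH-102−DH-101: 225a − 334b = −196;  DH-103−DH-101: 233a − 179b = −181.3.
Solving gives a = −0.67836, b = 0.12985.
Then c = 390 − a·12 − b·490 = 334.51.
At (232, 568): z_contact = −157.38 + 73.76 + 334.51 = 250.89 m.
Depth below ground = 380.5 − 250.89 = 129.6 m.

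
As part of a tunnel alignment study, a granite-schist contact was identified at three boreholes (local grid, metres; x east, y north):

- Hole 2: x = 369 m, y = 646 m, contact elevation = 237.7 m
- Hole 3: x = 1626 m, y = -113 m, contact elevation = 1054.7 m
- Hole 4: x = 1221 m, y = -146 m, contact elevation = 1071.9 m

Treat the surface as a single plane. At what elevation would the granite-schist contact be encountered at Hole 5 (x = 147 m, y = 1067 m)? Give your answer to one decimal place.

-196.5 m

Two edge vectors: Hole 2→Hole 3 = (1257, -759, 817), Hole 2→Hole 4 = (852, -792, 834.2).
Normal n = (Hole 2→Hole 3) × (Hole 2→Hole 4) = (13906.2, -352505.4, -348876).
So ∂z/∂x = −n_x/n_z = 0.039860 and ∂z/∂y = −n_y/n_z = −1.010403.
Intercept c from Hole 2: 237.7 − 14.71 + 652.72 = 875.71.
At (147, 1067): z = 5.9 − 1078.1 + 875.71 = -196.5 m.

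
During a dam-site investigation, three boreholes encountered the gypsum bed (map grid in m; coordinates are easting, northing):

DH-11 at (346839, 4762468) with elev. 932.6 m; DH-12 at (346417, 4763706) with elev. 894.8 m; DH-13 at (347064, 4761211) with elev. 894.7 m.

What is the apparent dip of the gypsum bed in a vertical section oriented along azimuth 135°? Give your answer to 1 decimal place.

Let the plane be z = a·easting + b·northing + c.
DH-12−DH-11: −422a + 1238b = −37.8;  DH-13−DH-11: 225a − 1257b = −37.9.
Solving gives a = 0.37488, b = 0.09725.
Unit vector along 135° is (sin 135°, cos 135°) = (0.7071, -0.7071).
Slope in that direction = a·(0.7071) + b·(-0.7071) = 0.19631.
Apparent dip = arctan|0.19631| = 11.1° (true dip is 21.2°, so apparent ≤ true as expected).

11.1°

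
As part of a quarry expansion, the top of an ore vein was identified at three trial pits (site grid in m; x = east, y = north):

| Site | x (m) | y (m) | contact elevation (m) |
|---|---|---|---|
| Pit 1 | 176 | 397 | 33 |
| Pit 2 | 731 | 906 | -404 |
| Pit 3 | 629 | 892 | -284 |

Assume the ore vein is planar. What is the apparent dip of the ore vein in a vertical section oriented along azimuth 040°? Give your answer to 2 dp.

22.69°

Two edge vectors: Pit 1→Pit 2 = (555, 509, -437), Pit 1→Pit 3 = (453, 495, -317).
Normal n = (Pit 1→Pit 2) × (Pit 1→Pit 3) = (54962, -22026, 44148).
So ∂z/∂x = −n_x/n_z = −1.24495 and ∂z/∂y = −n_y/n_z = 0.49891.
Unit vector along 040° is (sin 40°, cos 40°) = (0.6428, 0.7660).
Slope in that direction = a·(0.6428) + b·(0.7660) = −0.41805.
Apparent dip = arctan|0.41805| = 22.69° (true dip is 53.3°, so apparent ≤ true as expected).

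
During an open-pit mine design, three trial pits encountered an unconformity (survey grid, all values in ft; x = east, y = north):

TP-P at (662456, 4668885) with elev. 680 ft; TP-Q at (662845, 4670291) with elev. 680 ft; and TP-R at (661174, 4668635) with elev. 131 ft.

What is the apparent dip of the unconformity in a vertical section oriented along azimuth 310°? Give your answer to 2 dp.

23.14°

Let the plane be z = a·x + b·y + c.
TP-Q−TP-P: 389a + 1406b = 0;  TP-R−TP-P: −1282a − 250b = −549.
Solving gives a = 0.45266, b = −0.12524.
Unit vector along 310° is (sin 310°, cos 310°) = (-0.7660, 0.6428).
Slope in that direction = a·(-0.7660) + b·(0.6428) = −0.42726.
Apparent dip = arctan|0.42726| = 23.14° (true dip is 25.2°, so apparent ≤ true as expected).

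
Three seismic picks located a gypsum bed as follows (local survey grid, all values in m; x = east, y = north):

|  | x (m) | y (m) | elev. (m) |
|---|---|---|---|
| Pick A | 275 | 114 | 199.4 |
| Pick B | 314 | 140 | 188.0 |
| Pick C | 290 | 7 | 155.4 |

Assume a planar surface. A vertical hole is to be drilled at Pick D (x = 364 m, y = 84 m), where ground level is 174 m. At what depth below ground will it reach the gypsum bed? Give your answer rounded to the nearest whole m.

Two edge vectors: Pick A→Pick B = (39, 26, -11.4), Pick A→Pick C = (15, -107, -44).
Normal n = (Pick A→Pick B) × (Pick A→Pick C) = (-2363.8, 1545, -4563).
So ∂z/∂x = −n_x/n_z = −0.51804 and ∂z/∂y = −n_y/n_z = 0.33859.
Intercept c from Pick A: 199.4 + 142.46 − 38.60 = 303.26.
At (364, 84): z_contact = −188.6 + 28.4 + 303.26 = 143.1 m.
Depth below ground = 174 − 143.1 = 31 m.

31 m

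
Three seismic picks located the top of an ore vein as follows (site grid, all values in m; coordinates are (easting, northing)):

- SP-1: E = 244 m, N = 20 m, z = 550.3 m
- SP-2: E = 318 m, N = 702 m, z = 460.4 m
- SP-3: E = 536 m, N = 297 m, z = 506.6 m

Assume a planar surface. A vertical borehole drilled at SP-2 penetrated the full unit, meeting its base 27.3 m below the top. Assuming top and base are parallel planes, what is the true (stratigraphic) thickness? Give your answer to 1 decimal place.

27.1 m

Let the plane be z = a·E + b·N + c.
SP-2−SP-1: 74a + 682b = −89.9;  SP-3−SP-1: 292a + 277b = −43.7.
Solving gives a = −0.02743, b = −0.12884.
|∇z| = √(a²+b²) = 0.13173, so dip δ = arctan(0.13173) = 7.50°.
True thickness = vertical thickness × cos δ = 27.3 × cos 7.50° = 27.1 m.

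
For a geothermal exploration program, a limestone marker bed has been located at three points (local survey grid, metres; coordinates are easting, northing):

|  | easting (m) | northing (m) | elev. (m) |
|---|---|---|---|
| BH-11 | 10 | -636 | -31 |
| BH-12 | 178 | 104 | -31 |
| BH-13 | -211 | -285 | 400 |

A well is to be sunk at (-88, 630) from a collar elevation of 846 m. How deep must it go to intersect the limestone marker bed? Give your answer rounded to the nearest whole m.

Let the plane be z = a·easting + b·northing + c.
BH-12−BH-11: 168a + 740b = 0;  BH-13−BH-11: −221a + 351b = 431.
Solving gives a = −1.43339, b = 0.32542.
Then c = -31 − a·10 − b·-636 = 190.30.
At (-88, 630): z_contact = 126.1 + 205.0 + 190.30 = 521.5 m.
Depth below ground = 846 − 521.5 = 325 m.

325 m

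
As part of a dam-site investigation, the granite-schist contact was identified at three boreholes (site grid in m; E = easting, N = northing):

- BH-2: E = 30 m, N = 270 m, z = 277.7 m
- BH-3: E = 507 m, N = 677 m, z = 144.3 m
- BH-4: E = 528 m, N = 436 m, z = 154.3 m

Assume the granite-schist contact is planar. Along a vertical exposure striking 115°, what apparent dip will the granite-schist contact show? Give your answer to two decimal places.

Two edge vectors: BH-2→BH-3 = (477, 407, -133.4), BH-2→BH-4 = (498, 166, -123.4).
Normal n = (BH-2→BH-3) × (BH-2→BH-4) = (-28079.4, -7571.4, -123504).
So ∂z/∂E = −n_x/n_z = −0.22736 and ∂z/∂N = −n_y/n_z = −0.06130.
Unit vector along 115° is (sin 115°, cos 115°) = (0.9063, -0.4226).
Slope in that direction = a·(0.9063) + b·(-0.4226) = −0.18015.
Apparent dip = arctan|0.18015| = 10.21° (true dip is 13.3°, so apparent ≤ true as expected).

10.21°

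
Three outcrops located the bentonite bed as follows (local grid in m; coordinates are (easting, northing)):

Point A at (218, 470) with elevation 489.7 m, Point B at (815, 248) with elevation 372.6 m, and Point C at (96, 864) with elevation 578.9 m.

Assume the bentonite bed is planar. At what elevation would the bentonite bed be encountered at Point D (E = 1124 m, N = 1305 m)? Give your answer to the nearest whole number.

Two edge vectors: Point A→Point B = (597, -222, -117.1), Point A→Point C = (-122, 394, 89.2).
Normal n = (Point A→Point B) × (Point A→Point C) = (26335, -38966.2, 208134).
So ∂z/∂E = −n_x/n_z = −0.12653 and ∂z/∂N = −n_y/n_z = 0.18722.
Intercept c from Point A: 489.7 + 27.58 − 87.99 = 429.29.
At (1124, 1305): z = −142.2 + 244.3 + 429.29 = 531.4 m.

531 m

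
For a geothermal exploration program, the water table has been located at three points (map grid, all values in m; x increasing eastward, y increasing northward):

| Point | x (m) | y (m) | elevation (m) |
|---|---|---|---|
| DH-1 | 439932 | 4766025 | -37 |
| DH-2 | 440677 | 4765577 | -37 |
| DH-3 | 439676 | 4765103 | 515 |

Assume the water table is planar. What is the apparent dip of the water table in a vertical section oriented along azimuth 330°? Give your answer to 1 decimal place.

16.2°

Two edge vectors: DH-1→DH-2 = (745, -448, 0), DH-1→DH-3 = (-256, -922, 552).
Normal n = (DH-1→DH-2) × (DH-1→DH-3) = (-247296, -411240, -801578).
So ∂z/∂x = −n_x/n_z = −0.30851 and ∂z/∂y = −n_y/n_z = −0.51304.
Unit vector along 330° is (sin 330°, cos 330°) = (-0.5000, 0.8660).
Slope in that direction = a·(-0.5000) + b·(0.8660) = −0.29005.
Apparent dip = arctan|0.29005| = 16.2° (true dip is 30.9°, so apparent ≤ true as expected).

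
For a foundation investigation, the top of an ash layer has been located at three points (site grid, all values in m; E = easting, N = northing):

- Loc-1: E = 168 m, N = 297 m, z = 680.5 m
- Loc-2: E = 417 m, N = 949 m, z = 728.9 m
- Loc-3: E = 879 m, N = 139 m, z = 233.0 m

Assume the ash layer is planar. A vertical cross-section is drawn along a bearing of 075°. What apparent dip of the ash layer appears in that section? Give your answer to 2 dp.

25.20°

Two edge vectors: Loc-1→Loc-2 = (249, 652, 48.4), Loc-1→Loc-3 = (711, -158, -447.5).
Normal n = (Loc-1→Loc-2) × (Loc-1→Loc-3) = (-284122.8, 145839.9, -502914).
So ∂z/∂E = −n_x/n_z = −0.56495 and ∂z/∂N = −n_y/n_z = 0.28999.
Unit vector along 075° is (sin 75°, cos 75°) = (0.9659, 0.2588).
Slope in that direction = a·(0.9659) + b·(0.2588) = −0.47065.
Apparent dip = arctan|0.47065| = 25.20° (true dip is 32.4°, so apparent ≤ true as expected).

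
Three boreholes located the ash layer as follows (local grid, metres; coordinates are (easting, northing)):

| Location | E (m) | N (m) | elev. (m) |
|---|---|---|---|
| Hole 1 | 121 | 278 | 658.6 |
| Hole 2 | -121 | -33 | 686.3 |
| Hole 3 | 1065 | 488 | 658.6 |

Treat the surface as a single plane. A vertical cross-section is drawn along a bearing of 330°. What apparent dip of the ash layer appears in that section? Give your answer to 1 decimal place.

Two edge vectors: Hole 1→Hole 2 = (-242, -311, 27.7), Hole 1→Hole 3 = (944, 210, 0).
Normal n = (Hole 1→Hole 2) × (Hole 1→Hole 3) = (-5817, 26148.8, 242764).
So ∂z/∂E = −n_x/n_z = 0.02396 and ∂z/∂N = −n_y/n_z = −0.10771.
Unit vector along 330° is (sin 330°, cos 330°) = (-0.5000, 0.8660).
Slope in that direction = a·(-0.5000) + b·(0.8660) = −0.10526.
Apparent dip = arctan|0.10526| = 6.0° (true dip is 6.3°, so apparent ≤ true as expected).

6.0°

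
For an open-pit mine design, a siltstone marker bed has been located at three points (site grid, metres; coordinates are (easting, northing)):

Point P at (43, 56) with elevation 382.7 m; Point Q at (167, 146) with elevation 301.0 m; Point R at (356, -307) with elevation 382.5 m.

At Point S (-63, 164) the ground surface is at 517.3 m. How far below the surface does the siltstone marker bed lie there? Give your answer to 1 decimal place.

129.3 m

Let the plane be z = a·E + b·N + c.
Point Q−Point P: 124a + 90b = −81.7;  Point R−Point P: 313a − 363b = −0.2.
Solving gives a = −0.40550, b = −0.34909.
Then c = 382.7 − a·43 − b·56 = 419.69.
At (-63, 164): z_contact = 25.55 − 57.25 + 419.69 = 387.98 m.
Depth below ground = 517.3 − 387.98 = 129.3 m.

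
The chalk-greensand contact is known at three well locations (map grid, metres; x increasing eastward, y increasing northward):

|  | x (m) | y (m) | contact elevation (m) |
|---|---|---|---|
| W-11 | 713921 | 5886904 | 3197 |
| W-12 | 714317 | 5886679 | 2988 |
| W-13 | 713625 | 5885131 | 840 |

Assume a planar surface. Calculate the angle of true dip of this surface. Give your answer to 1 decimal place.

52.7°

Two edge vectors: W-11→W-12 = (396, -225, -209), W-11→W-13 = (-296, -1773, -2357).
Normal n = (W-11→W-12) × (W-11→W-13) = (159768, 995236, -768708).
So ∂z/∂x = −n_x/n_z = 0.20784 and ∂z/∂y = −n_y/n_z = 1.29469.
Gradient magnitude |∇z| = √(a² + b²) = √(0.04320 + 1.67621) = 1.31126.
True dip = arctan(1.31126) = 52.7°, dipping toward S (azimuth ≈ 189°).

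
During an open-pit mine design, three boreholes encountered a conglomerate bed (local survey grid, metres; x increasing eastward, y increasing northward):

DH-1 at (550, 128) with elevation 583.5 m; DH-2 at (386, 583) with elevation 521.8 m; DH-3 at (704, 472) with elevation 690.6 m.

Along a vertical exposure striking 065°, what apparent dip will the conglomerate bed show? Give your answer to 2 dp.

Two edge vectors: DH-1→DH-2 = (-164, 455, -61.7), DH-1→DH-3 = (154, 344, 107.1).
Normal n = (DH-1→DH-2) × (DH-1→DH-3) = (69955.3, 8062.6, -126486).
So ∂z/∂x = −n_x/n_z = 0.55307 and ∂z/∂y = −n_y/n_z = 0.06374.
Unit vector along 065° is (sin 65°, cos 65°) = (0.9063, 0.4226).
Slope in that direction = a·(0.9063) + b·(0.4226) = 0.52819.
Apparent dip = arctan|0.52819| = 27.84° (true dip is 29.1°, so apparent ≤ true as expected).

27.84°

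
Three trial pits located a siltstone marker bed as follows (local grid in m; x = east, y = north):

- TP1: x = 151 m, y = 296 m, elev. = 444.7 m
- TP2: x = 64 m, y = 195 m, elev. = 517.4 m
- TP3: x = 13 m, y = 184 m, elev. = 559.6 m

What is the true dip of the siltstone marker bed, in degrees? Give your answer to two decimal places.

39.54°

Let the plane be z = a·x + b·y + c.
TP2−TP1: −87a − 101b = 72.7;  TP3−TP1: −138a − 112b = 114.9.
Solving gives a = −0.82558, b = −0.00866.
Gradient magnitude |∇z| = √(a² + b²) = √(0.68159 + 0.00007) = 0.82563.
True dip = arctan(0.82563) = 39.54°, dipping toward E (azimuth ≈ 089°).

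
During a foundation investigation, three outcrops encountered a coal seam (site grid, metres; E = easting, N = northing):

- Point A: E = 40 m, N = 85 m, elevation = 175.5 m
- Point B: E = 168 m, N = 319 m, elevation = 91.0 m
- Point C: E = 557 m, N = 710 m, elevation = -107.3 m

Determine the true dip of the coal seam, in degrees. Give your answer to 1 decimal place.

20.5°

Let the plane be z = a·E + b·N + c.
Point B−Point A: 128a + 234b = −84.5;  Point C−Point A: 517a + 625b = −282.8.
Solving gives a = −0.32609, b = −0.18273.
Gradient magnitude |∇z| = √(a² + b²) = √(0.10634 + 0.03339) = 0.37380.
True dip = arctan(0.37380) = 20.5°, dipping toward ENE (azimuth ≈ 061°).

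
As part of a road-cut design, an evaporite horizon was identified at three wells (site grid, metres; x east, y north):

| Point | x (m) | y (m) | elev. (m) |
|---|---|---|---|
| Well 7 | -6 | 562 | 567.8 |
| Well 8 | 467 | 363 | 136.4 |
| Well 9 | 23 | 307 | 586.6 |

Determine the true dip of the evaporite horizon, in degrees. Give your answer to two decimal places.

Two edge vectors: Well 7→Well 8 = (473, -199, -431.4), Well 7→Well 9 = (29, -255, 18.8).
Normal n = (Well 7→Well 8) × (Well 7→Well 9) = (-113748.2, -21403, -114844).
So ∂z/∂x = −n_x/n_z = −0.99046 and ∂z/∂y = −n_y/n_z = −0.18637.
Gradient magnitude |∇z| = √(a² + b²) = √(0.98101 + 0.03473) = 1.00784.
True dip = arctan(1.00784) = 45.22°, dipping toward E (azimuth ≈ 079°).

45.22°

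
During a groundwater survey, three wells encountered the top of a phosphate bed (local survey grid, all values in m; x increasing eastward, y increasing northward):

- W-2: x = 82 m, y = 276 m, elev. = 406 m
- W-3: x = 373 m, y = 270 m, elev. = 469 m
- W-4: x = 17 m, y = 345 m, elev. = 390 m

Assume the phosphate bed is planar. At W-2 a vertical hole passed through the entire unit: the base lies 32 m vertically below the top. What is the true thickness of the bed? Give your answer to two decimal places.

31.27 m

Let the plane be z = a·x + b·y + c.
W-3−W-2: 291a − 6b = 63;  W-4−W-2: −65a + 69b = −16.
Solving gives a = 0.21591, b = −0.02849.
|∇z| = √(a²+b²) = 0.21778, so dip δ = arctan(0.21778) = 12.29°.
True thickness = vertical thickness × cos δ = 32 × cos 12.29° = 31.27 m.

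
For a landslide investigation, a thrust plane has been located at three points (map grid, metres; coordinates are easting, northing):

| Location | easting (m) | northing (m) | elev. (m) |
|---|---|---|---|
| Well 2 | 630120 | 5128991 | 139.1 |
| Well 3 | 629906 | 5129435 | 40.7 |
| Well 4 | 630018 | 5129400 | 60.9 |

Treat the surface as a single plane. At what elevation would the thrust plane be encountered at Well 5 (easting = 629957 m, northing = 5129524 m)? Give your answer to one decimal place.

33.3 m

Two edge vectors: Well 2→Well 3 = (-214, 444, -98.4), Well 2→Well 4 = (-102, 409, -78.2).
Normal n = (Well 2→Well 3) × (Well 2→Well 4) = (5524.8, -6698, -42238).
So ∂z/∂easting = −n_x/n_z = 0.130801648 and ∂z/∂northing = −n_y/n_z = −0.158577584.
Intercept c from Well 2: 139.1 − 82420.73 + 813343.00 = 731061.37.
At (629957, 5129524): z = 82399.4 − 813427.5 + 731061.37 = 33.3 m.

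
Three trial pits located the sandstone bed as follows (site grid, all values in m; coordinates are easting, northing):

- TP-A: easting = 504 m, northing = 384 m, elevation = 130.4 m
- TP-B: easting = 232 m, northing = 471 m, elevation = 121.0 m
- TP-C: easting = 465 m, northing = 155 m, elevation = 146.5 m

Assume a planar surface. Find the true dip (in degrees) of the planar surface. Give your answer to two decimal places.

Let the plane be z = a·easting + b·northing + c.
TP-B−TP-A: −272a + 87b = −9.4;  TP-C−TP-A: −39a − 229b = 16.1.
Solving gives a = 0.01145, b = −0.07226.
Gradient magnitude |∇z| = √(a² + b²) = √(0.00013 + 0.00522) = 0.07316.
True dip = arctan(0.07316) = 4.18°, dipping toward N (azimuth ≈ 351°).

4.18°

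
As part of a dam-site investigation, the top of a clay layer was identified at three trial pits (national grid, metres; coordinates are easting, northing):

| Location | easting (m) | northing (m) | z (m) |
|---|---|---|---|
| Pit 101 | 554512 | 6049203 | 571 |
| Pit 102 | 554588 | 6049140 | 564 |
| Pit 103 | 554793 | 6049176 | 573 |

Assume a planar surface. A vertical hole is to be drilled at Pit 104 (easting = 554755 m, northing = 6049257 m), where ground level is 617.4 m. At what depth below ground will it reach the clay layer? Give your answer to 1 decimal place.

Two edge vectors: Pit 101→Pit 102 = (76, -63, -7), Pit 101→Pit 103 = (281, -27, 2).
Normal n = (Pit 101→Pit 102) × (Pit 101→Pit 103) = (-315, -2119, 15651).
So ∂z/∂easting = −n_x/n_z = 0.020126509 and ∂z/∂northing = −n_y/n_z = 0.135390710.
Intercept c from Pit 101: 571 − 11160.39 − 819005.89 = −829595.28.
At (554755, 6049257): z_contact = 11165.28 + 819013.20 − 829595.28 = 583.20 m.
Depth below ground = 617.4 − 583.20 = 34.2 m.

34.2 m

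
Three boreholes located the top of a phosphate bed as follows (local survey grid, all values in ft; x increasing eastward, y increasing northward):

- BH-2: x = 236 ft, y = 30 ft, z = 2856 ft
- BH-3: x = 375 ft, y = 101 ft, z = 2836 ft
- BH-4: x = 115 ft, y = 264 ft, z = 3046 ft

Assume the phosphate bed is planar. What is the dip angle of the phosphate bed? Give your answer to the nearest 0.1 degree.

Let the plane be z = a·x + b·y + c.
BH-3−BH-2: 139a + 71b = −20;  BH-4−BH-2: −121a + 234b = 190.
Solving gives a = −0.44191, b = 0.58346.
Gradient magnitude |∇z| = √(a² + b²) = √(0.19528 + 0.34042) = 0.73192.
True dip = arctan(0.73192) = 36.2°, dipping toward SE (azimuth ≈ 143°).

36.2°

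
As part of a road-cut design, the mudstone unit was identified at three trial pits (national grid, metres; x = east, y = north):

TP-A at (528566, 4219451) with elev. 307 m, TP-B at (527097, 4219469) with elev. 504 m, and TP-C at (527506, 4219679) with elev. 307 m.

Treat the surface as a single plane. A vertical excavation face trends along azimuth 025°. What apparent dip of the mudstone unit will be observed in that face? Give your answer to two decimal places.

Two edge vectors: TP-A→TP-B = (-1469, 18, 197), TP-A→TP-C = (-1060, 228, 0).
Normal n = (TP-A→TP-B) × (TP-A→TP-C) = (-44916, -208820, -315852).
So ∂z/∂x = −n_x/n_z = −0.14221 and ∂z/∂y = −n_y/n_z = −0.66113.
Unit vector along 025° is (sin 25°, cos 25°) = (0.4226, 0.9063).
Slope in that direction = a·(0.4226) + b·(0.9063) = −0.65929.
Apparent dip = arctan|0.65929| = 33.40° (true dip is 34.1°, so apparent ≤ true as expected).

33.40°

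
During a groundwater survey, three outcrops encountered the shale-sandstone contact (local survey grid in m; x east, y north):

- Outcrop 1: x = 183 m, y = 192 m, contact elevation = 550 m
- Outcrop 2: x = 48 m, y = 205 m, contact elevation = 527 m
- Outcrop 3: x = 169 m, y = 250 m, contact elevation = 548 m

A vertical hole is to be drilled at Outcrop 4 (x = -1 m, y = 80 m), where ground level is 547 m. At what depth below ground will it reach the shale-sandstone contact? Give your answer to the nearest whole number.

29 m

Let the plane be z = a·x + b·y + c.
Outcrop 2−Outcrop 1: −135a + 13b = −23;  Outcrop 3−Outcrop 1: −14a + 58b = −2.
Solving gives a = 0.17103, b = 0.00680.
Then c = 550 − a·183 − b·192 = 517.40.
At (-1, 80): z_contact = −0.2 + 0.5 + 517.40 = 517.8 m.
Depth below ground = 547 − 517.8 = 29 m.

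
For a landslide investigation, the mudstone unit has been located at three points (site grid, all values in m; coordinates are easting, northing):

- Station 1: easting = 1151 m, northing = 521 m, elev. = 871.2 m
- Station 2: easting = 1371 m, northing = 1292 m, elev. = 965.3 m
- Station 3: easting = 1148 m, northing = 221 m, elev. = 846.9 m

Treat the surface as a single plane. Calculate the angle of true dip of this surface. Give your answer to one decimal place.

9.6°

Two edge vectors: Station 1→Station 2 = (220, 771, 94.1), Station 1→Station 3 = (-3, -300, -24.3).
Normal n = (Station 1→Station 2) × (Station 1→Station 3) = (9494.7, 5063.7, -63687).
So ∂z/∂easting = −n_x/n_z = 0.14908 and ∂z/∂northing = −n_y/n_z = 0.07951.
Gradient magnitude |∇z| = √(a² + b²) = √(0.02223 + 0.00632) = 0.16896.
True dip = arctan(0.16896) = 9.6°, dipping toward WSW (azimuth ≈ 242°).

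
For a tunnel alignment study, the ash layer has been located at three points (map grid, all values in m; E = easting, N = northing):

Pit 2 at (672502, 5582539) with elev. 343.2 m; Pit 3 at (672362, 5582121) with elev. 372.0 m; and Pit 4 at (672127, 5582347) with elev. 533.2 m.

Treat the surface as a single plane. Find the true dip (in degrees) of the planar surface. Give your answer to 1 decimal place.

Let the plane be z = a·E + b·N + c.
Pit 3−Pit 2: −140a − 418b = 28.8;  Pit 4−Pit 2: −375a − 192b = 190.
Solving gives a = −0.56896, b = 0.12166.
Gradient magnitude |∇z| = √(a² + b²) = √(0.32371 + 0.01480) = 0.58182.
True dip = arctan(0.58182) = 30.2°, dipping toward ESE (azimuth ≈ 102°).

30.2°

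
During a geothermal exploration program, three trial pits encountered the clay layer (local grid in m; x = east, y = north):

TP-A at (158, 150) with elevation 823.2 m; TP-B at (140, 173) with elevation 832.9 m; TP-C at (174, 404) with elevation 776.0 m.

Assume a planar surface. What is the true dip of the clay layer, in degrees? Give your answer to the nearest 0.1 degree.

Two edge vectors: TP-A→TP-B = (-18, 23, 9.7), TP-A→TP-C = (16, 254, -47.2).
Normal n = (TP-A→TP-B) × (TP-A→TP-C) = (-3549.4, -694.4, -4940).
So ∂z/∂x = −n_x/n_z = −0.71850 and ∂z/∂y = −n_y/n_z = −0.14057.
Gradient magnitude |∇z| = √(a² + b²) = √(0.51625 + 0.01976) = 0.73212.
True dip = arctan(0.73212) = 36.2°, dipping toward E (azimuth ≈ 079°).

36.2°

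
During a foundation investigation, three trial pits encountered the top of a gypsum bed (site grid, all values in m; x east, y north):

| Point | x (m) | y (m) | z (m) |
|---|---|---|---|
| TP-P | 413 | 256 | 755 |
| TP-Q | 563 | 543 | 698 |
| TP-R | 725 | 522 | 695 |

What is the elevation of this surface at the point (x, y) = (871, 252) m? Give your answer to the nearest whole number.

Two edge vectors: TP-P→TP-Q = (150, 287, -57), TP-P→TP-R = (312, 266, -60).
Normal n = (TP-P→TP-Q) × (TP-P→TP-R) = (-2058, -8784, -49644).
So ∂z/∂x = −n_x/n_z = −0.04146 and ∂z/∂y = −n_y/n_z = −0.17694.
Intercept c from TP-P: 755 + 17.12 + 45.30 = 817.42.
At (871, 252): z = −36.1 − 44.6 + 817.42 = 736.7 m.

737 m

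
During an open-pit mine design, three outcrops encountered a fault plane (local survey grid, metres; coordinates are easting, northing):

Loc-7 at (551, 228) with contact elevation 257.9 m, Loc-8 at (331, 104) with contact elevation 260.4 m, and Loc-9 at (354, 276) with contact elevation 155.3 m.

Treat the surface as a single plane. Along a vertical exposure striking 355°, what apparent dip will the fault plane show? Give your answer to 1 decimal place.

34.5°

Let the plane be z = a·easting + b·northing + c.
Loc-8−Loc-7: −220a − 124b = 2.5;  Loc-9−Loc-7: −197a + 48b = −102.6.
Solving gives a = 0.36019, b = −0.65921.
Unit vector along 355° is (sin 355°, cos 355°) = (-0.0872, 0.9962).
Slope in that direction = a·(-0.0872) + b·(0.9962) = −0.68810.
Apparent dip = arctan|0.68810| = 34.5° (true dip is 36.9°, so apparent ≤ true as expected).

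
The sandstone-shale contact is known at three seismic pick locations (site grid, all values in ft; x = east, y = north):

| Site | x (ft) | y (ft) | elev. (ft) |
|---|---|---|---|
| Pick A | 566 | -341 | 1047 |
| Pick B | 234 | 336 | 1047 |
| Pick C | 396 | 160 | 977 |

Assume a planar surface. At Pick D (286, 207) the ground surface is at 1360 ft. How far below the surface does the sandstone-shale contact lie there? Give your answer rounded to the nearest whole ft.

Two edge vectors: Pick A→Pick B = (-332, 677, 0), Pick A→Pick C = (-170, 501, -70).
Normal n = (Pick A→Pick B) × (Pick A→Pick C) = (-47390, -23240, -51242).
So ∂z/∂x = −n_x/n_z = −0.92483 and ∂z/∂y = −n_y/n_z = −0.45353.
Intercept c from Pick A: 1047 + 523.45 − 154.66 = 1415.80.
At (286, 207): z_contact = −264.5 − 93.9 + 1415.80 = 1057.4 ft.
Depth below ground = 1360 − 1057.4 = 303 ft.

303 ft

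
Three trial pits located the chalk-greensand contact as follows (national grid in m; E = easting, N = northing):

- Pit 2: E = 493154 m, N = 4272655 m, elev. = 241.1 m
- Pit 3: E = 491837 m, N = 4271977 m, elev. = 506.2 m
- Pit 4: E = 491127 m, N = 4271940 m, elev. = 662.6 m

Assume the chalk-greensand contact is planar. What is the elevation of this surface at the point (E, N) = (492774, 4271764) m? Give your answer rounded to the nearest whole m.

Let the plane be z = a·E + b·N + c.
Pit 3−Pit 2: −1317a − 678b = 265.1;  Pit 4−Pit 2: −2027a − 715b = 421.5.
Solving gives a = −0.22242061, b = 0.04104417.
Then c = 241.1 − a·493154 − b·4272655 = −65438.85.
At (492774, 4271764): z = −109603.1 + 175331.0 − 65438.85 = 289.0 m.

289 m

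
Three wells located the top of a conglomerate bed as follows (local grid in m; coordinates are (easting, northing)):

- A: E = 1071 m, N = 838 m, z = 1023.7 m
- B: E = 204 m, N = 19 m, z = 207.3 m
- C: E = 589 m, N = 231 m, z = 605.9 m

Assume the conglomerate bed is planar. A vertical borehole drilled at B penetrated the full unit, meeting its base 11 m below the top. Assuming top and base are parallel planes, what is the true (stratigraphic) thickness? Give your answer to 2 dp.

Let the plane be z = a·E + b·N + c.
B−A: −867a − 819b = −816.4;  C−A: −482a − 607b = −417.8.
Solving gives a = 1.16626, b = −0.23779.
|∇z| = √(a²+b²) = 1.19026, so dip δ = arctan(1.19026) = 49.96°.
True thickness = vertical thickness × cos δ = 11 × cos 49.96° = 7.08 m.

7.08 m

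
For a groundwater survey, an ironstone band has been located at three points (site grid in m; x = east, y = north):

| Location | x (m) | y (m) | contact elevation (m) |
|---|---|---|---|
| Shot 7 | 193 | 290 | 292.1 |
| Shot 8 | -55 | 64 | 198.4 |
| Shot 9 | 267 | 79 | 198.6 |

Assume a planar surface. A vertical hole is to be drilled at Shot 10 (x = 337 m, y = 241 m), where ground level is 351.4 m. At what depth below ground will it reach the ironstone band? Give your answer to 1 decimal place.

83.5 m

Two edge vectors: Shot 7→Shot 8 = (-248, -226, -93.7), Shot 7→Shot 9 = (74, -211, -93.5).
Normal n = (Shot 7→Shot 8) × (Shot 7→Shot 9) = (1360.3, -30121.8, 69052).
So ∂z/∂x = −n_x/n_z = −0.01970 and ∂z/∂y = −n_y/n_z = 0.43622.
Intercept c from Shot 7: 292.1 + 3.80 − 126.50 = 169.40.
At (337, 241): z_contact = −6.64 + 105.13 + 169.40 = 267.89 m.
Depth below ground = 351.4 − 267.89 = 83.5 m.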